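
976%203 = 164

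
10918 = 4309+6609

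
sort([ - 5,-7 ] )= [ -7, - 5 ] 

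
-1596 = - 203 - 1393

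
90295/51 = 1770 + 25/51 = 1770.49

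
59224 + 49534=108758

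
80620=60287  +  20333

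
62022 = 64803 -2781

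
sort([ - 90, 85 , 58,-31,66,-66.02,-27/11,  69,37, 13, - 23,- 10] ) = [ - 90, - 66.02,-31,- 23, - 10,  -  27/11,  13,37, 58  ,  66,69,85] 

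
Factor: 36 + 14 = 2^1*5^2=50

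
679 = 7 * 97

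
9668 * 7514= 72645352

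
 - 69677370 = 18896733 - 88574103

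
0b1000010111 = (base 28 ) j3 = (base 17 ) 1e8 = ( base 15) 25A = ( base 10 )535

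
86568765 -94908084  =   - 8339319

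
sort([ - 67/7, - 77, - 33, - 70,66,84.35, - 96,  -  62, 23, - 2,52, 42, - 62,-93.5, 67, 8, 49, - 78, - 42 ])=[ - 96, - 93.5 , - 78, -77,-70,  -  62, - 62,- 42, - 33, - 67/7, - 2 , 8, 23, 42,49 , 52, 66, 67, 84.35 ]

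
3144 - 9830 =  - 6686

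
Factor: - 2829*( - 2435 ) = 3^1*5^1*23^1 * 41^1*487^1 = 6888615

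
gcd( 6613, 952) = 17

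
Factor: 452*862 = 2^3*113^1*431^1 =389624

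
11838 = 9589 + 2249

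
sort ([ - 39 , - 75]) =[  -  75,- 39 ] 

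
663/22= 663/22 = 30.14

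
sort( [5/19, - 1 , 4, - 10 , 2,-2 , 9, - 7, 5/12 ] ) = [ - 10, - 7, - 2, - 1, 5/19,5/12,2,4, 9] 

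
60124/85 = 60124/85   =  707.34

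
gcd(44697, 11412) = 951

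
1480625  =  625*2369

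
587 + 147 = 734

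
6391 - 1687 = 4704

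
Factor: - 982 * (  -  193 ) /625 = 189526/625 = 2^1*5^ (  -  4 )*193^1 * 491^1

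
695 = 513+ 182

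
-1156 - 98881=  - 100037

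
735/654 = 1 + 27/218 = 1.12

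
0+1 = 1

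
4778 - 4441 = 337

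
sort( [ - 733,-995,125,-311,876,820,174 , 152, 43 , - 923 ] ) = [ - 995, - 923, - 733,-311,43,  125, 152,174, 820,876 ]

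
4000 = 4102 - 102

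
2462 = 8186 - 5724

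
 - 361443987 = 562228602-923672589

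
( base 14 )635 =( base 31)18e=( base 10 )1223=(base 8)2307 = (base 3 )1200022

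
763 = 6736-5973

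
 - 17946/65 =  - 17946/65 = -276.09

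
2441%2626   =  2441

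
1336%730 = 606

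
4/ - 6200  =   - 1 + 1549/1550=-0.00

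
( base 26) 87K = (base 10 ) 5610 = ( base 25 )8OA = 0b1010111101010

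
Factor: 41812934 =2^1*317^1*65951^1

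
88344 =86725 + 1619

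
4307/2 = 2153+ 1/2 = 2153.50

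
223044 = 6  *37174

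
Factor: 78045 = 3^1  *  5^1*11^2*43^1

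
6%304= 6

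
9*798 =7182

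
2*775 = 1550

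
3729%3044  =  685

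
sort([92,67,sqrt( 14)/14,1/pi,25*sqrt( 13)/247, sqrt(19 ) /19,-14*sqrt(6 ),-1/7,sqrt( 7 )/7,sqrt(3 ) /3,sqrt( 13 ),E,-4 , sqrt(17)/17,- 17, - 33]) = [ - 14*sqrt(6), - 33, - 17, - 4 ,- 1/7,sqrt(19)/19, sqrt( 17)/17,  sqrt( 14)/14,1/pi,  25 * sqrt (13)/247,  sqrt ( 7)/7, sqrt(3)/3,E,  sqrt(13),67, 92] 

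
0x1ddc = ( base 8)16734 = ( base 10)7644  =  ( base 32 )7es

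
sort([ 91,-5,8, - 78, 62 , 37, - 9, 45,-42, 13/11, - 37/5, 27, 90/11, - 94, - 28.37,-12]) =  [ - 94, - 78, - 42,-28.37, - 12, - 9, - 37/5, - 5,13/11,8, 90/11,27, 37,  45, 62, 91] 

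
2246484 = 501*4484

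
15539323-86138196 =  - 70598873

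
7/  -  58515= - 1 + 58508/58515=- 0.00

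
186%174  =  12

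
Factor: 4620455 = 5^1*7^2*18859^1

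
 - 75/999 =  - 1 + 308/333 = - 0.08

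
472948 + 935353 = 1408301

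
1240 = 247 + 993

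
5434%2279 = 876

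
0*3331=0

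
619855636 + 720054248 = 1339909884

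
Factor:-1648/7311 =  - 2^4*3^(  -  1)*103^1*2437^(-1 )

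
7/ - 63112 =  - 1/9016 = - 0.00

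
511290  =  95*5382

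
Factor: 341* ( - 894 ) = - 304854 = -  2^1*3^1*11^1*  31^1*149^1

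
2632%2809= 2632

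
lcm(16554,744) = 66216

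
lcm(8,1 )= 8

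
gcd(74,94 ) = 2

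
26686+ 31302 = 57988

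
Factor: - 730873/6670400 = - 66443/606400 = -2^( - 6)*5^( - 2) *13^1*19^1*269^1*379^( - 1 )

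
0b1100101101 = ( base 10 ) 813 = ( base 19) 24F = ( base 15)393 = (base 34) nv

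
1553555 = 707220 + 846335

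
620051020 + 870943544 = 1490994564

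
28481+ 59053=87534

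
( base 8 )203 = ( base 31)47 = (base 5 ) 1011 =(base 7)245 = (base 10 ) 131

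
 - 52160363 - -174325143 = 122164780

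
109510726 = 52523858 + 56986868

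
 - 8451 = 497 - 8948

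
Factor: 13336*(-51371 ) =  - 2^3 * 47^1*1093^1*1667^1 = - 685083656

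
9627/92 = 104 + 59/92=104.64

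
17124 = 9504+7620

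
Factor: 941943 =3^1*313981^1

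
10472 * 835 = 8744120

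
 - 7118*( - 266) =1893388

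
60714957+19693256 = 80408213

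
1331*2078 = 2765818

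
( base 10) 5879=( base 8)13367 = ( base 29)6sl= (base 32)5NN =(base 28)7dr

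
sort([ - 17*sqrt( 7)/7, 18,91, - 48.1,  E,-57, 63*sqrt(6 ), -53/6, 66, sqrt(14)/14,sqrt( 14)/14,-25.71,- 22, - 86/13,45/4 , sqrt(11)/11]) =[ - 57,- 48.1,-25.71, - 22,-53/6 ,-86/13,-17*sqrt( 7)/7, sqrt(14)/14, sqrt (14) /14, sqrt( 11)/11,  E,45/4, 18,66,91, 63*sqrt(6)]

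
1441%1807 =1441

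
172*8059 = 1386148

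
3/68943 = 1/22981 = 0.00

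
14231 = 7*2033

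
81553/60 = 1359 + 13/60 = 1359.22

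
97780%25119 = 22423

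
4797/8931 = 123/229 = 0.54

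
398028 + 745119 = 1143147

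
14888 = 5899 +8989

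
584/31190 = 292/15595 = 0.02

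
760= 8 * 95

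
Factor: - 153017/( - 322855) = 5^(-1)*13^ ( - 1 )*17^1*4967^(-1)* 9001^1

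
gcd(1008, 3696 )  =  336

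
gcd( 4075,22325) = 25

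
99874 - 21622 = 78252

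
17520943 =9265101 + 8255842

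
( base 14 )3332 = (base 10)8864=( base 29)AFJ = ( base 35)789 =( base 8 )21240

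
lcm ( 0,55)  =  0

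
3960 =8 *495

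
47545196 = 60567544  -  13022348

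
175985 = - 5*( - 35197)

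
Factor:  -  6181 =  - 7^1 * 883^1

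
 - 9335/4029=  - 9335/4029= - 2.32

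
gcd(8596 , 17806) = 614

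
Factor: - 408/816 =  - 1/2 = - 2^( - 1)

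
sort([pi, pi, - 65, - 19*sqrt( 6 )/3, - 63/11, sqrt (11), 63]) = [ -65, - 19*sqrt(6) /3, - 63/11, pi,pi, sqrt (11), 63] 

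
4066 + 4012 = 8078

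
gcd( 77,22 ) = 11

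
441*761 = 335601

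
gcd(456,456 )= 456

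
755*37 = 27935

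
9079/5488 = 1297/784 = 1.65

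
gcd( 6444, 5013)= 9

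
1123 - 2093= - 970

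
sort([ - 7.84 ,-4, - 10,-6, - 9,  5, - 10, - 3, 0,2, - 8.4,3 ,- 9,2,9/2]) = [ - 10, - 10 , - 9, - 9, - 8.4, -7.84 , - 6 , - 4,  -  3, 0, 2, 2 , 3, 9/2,5] 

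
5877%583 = 47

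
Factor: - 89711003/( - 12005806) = 2^( -1)* 1621^1*55343^1*6002903^(-1) 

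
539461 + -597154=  - 57693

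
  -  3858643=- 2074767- 1783876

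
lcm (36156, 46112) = 3181728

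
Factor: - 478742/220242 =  - 463/213 = -  3^( - 1 ) *71^(  -  1 )*463^1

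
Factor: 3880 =2^3*5^1*97^1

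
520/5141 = 520/5141 = 0.10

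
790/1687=790/1687 = 0.47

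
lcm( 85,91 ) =7735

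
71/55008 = 71/55008 = 0.00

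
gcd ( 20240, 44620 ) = 460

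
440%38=22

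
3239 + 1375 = 4614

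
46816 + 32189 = 79005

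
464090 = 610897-146807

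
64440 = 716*90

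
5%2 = 1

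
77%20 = 17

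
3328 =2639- - 689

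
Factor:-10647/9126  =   - 2^(-1)*3^( - 1 )*7^1 = - 7/6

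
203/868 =29/124 = 0.23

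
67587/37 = 67587/37 = 1826.68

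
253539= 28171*9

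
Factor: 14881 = 23^1 * 647^1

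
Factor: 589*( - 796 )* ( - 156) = 73139664 = 2^4*3^1*13^1*19^1*31^1 * 199^1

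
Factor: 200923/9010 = 223/10 = 2^( -1)*5^(-1)*223^1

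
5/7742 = 5/7742= 0.00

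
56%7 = 0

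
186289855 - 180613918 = 5675937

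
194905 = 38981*5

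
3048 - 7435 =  - 4387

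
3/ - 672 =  -1+223/224= - 0.00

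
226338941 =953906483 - 727567542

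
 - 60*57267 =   -  3436020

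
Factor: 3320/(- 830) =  - 4= - 2^2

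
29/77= 29/77= 0.38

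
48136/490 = 98+58/245  =  98.24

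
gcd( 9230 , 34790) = 710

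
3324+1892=5216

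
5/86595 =1/17319   =  0.00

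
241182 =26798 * 9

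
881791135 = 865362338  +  16428797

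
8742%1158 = 636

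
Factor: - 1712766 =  - 2^1*3^1*11^1*25951^1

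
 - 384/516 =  - 32/43 = -0.74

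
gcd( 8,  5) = 1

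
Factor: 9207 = 3^3*11^1*31^1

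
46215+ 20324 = 66539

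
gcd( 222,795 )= 3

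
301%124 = 53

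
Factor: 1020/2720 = 2^( - 3)*3^1 = 3/8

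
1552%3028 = 1552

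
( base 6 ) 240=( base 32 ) 30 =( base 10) 96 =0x60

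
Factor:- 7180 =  - 2^2*5^1*359^1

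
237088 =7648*31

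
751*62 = 46562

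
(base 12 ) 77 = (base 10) 91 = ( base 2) 1011011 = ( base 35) 2L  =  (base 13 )70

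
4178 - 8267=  - 4089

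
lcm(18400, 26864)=1343200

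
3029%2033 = 996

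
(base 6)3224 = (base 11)60A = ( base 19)20e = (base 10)736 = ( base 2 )1011100000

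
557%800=557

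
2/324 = 1/162 =0.01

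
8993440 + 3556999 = 12550439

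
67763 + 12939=80702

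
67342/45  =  67342/45 = 1496.49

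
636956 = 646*986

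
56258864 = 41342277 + 14916587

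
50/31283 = 50/31283 = 0.00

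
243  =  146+97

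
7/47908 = 1/6844 =0.00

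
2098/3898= 1049/1949 = 0.54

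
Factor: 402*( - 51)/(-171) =2278/19 = 2^1*17^1*19^(-1)*67^1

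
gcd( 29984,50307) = 1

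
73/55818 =73/55818 = 0.00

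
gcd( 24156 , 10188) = 36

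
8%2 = 0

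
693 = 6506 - 5813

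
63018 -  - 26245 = 89263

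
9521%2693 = 1442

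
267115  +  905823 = 1172938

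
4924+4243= 9167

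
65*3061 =198965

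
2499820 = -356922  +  2856742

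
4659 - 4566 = 93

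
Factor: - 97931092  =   - 2^2*7^1*19^1 *184081^1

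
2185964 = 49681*44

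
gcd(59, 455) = 1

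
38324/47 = 815 + 19/47 = 815.40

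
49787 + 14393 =64180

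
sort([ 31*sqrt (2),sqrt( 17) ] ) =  [ sqrt( 17 ),31*  sqrt(2) ]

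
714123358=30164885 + 683958473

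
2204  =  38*58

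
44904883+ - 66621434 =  - 21716551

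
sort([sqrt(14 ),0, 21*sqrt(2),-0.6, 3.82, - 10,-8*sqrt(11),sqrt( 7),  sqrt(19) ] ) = [ -8*sqrt(11), - 10, - 0.6,0,sqrt(7), sqrt( 14),3.82,sqrt( 19) , 21*sqrt( 2)]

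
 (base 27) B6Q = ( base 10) 8207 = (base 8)20017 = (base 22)gl1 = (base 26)c3h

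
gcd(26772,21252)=276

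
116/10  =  11 + 3/5 = 11.60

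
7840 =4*1960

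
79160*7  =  554120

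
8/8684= 2/2171= 0.00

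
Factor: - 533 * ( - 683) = 364039 = 13^1*41^1 * 683^1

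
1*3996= 3996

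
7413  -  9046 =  - 1633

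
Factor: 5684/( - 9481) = -2^2*7^2*19^ ( -1) * 29^1*499^( -1)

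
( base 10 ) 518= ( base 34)f8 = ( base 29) hp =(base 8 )1006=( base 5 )4033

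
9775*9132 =89265300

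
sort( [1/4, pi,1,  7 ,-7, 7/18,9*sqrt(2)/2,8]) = [-7, 1/4 , 7/18, 1,  pi,  9*sqrt (2)/2, 7,8]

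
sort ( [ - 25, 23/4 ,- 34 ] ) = [ - 34, - 25,23/4]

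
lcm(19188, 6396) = 19188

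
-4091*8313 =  - 34008483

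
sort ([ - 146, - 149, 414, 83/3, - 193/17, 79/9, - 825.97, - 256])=[ - 825.97,-256, - 149, - 146, - 193/17, 79/9, 83/3,414 ]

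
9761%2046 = 1577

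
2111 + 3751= 5862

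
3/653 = 3/653 = 0.00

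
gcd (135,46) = 1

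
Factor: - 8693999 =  - 461^1*18859^1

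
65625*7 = 459375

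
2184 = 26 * 84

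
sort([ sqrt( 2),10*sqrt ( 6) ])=[ sqrt(2),10*sqrt( 6 )] 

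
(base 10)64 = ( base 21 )31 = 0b1000000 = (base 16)40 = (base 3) 2101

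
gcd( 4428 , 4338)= 18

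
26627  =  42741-16114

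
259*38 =9842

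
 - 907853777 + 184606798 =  -723246979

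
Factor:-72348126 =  - 2^1 * 3^1 * 191^1*63131^1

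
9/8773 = 9/8773 = 0.00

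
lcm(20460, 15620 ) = 1452660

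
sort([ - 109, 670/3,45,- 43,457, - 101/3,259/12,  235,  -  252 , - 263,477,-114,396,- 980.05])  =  [-980.05,-263, - 252, - 114,  -  109,  -  43 ,-101/3,  259/12,45,670/3,  235,396, 457, 477]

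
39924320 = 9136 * 4370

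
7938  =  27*294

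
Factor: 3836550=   2^1 * 3^1*5^2*25577^1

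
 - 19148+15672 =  - 3476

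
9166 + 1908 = 11074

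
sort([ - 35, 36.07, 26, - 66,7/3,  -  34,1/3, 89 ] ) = [  -  66,-35, - 34,1/3, 7/3, 26, 36.07 , 89 ]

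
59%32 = 27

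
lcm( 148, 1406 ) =2812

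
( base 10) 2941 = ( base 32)2rt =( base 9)4027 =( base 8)5575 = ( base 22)61F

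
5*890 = 4450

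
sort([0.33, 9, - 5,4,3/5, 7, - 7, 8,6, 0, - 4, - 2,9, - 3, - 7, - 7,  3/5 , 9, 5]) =[ - 7, - 7, - 7  , - 5, - 4, - 3,  -  2,0, 0.33 , 3/5,3/5, 4, 5,6,7,8,9,9,9] 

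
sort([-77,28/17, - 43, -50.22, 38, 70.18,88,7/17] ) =[ - 77, - 50.22,-43,7/17 , 28/17,38, 70.18, 88] 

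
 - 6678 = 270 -6948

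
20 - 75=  - 55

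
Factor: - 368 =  - 2^4 * 23^1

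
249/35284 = 249/35284 = 0.01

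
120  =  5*24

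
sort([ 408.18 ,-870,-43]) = [  -  870,  -  43,408.18]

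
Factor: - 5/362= - 2^ ( - 1)*5^1*181^( - 1 )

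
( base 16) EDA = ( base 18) BD4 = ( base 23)747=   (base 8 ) 7332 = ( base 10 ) 3802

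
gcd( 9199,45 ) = 1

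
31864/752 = 42+ 35/94 = 42.37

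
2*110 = 220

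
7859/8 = 7859/8 = 982.38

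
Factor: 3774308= 2^2*193^1 *4889^1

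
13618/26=6809/13 = 523.77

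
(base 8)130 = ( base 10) 88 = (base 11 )80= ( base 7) 154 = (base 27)37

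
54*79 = 4266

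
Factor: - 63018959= - 4523^1* 13933^1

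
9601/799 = 12 + 13/799 = 12.02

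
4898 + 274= 5172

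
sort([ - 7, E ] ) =[ - 7,E]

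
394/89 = 4 + 38/89 = 4.43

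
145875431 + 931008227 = 1076883658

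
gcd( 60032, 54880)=224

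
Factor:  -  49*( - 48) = 2352 = 2^4*3^1*7^2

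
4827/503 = 4827/503=9.60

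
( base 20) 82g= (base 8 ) 6270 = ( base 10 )3256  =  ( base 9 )4417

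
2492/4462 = 1246/2231 = 0.56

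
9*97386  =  876474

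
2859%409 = 405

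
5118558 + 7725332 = 12843890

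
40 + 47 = 87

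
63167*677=42764059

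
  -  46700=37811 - 84511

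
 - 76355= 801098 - 877453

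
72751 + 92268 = 165019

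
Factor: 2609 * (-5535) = -3^3*5^1*41^1*2609^1 = - 14440815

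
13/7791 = 13/7791=0.00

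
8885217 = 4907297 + 3977920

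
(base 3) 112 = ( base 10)14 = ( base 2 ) 1110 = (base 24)E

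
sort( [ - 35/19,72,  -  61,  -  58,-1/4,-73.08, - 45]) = [ - 73.08, - 61,-58, - 45, - 35/19 ,-1/4, 72 ]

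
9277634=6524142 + 2753492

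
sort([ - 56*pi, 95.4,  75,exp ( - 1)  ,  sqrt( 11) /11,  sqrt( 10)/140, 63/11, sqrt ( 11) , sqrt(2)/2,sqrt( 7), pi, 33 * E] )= [  -  56  *  pi, sqrt(10) /140, sqrt( 11) /11,exp( - 1 ),sqrt( 2)/2, sqrt( 7),pi,sqrt(11), 63/11, 75,33*E,95.4 ]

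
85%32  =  21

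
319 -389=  - 70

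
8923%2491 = 1450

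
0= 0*98764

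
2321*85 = 197285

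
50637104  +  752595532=803232636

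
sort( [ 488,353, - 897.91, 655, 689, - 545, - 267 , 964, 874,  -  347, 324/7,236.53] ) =[ - 897.91 , - 545, - 347 , - 267, 324/7 , 236.53,353,488, 655,689, 874  ,  964] 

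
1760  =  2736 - 976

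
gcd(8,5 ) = 1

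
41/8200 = 1/200 = 0.01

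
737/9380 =11/140 = 0.08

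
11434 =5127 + 6307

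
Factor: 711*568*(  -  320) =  - 129231360 = -  2^9*3^2*5^1*71^1* 79^1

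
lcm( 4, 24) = 24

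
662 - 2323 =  - 1661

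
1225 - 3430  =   - 2205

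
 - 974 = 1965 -2939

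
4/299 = 4/299 =0.01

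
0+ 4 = 4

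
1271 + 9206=10477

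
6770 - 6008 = 762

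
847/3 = 282 + 1/3 = 282.33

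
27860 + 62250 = 90110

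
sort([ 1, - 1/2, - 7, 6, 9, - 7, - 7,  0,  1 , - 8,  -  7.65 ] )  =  [-8, - 7.65,-7,  -  7,-7,- 1/2, 0, 1, 1,  6,9] 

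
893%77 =46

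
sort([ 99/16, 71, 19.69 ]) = [ 99/16 , 19.69, 71 ]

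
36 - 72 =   -  36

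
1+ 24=25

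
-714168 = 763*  ( - 936)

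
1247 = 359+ 888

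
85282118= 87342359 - 2060241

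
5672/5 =5672/5 = 1134.40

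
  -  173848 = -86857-86991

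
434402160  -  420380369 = 14021791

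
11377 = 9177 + 2200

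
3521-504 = 3017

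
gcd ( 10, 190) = 10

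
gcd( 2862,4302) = 18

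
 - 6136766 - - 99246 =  - 6037520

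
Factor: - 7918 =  -2^1*37^1*107^1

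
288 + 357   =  645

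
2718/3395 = 2718/3395 = 0.80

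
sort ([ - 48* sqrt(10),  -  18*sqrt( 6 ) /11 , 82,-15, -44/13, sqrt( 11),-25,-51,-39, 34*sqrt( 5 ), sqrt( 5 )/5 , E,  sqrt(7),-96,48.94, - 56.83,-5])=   [ - 48*sqrt( 10),-96, - 56.83, - 51,-39,-25,-15, - 5, - 18*sqrt (6 ) /11,-44/13,sqrt( 5)/5,sqrt( 7 ) , E,  sqrt( 11),48.94,34 * sqrt ( 5 ), 82] 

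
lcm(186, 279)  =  558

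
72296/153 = 72296/153 = 472.52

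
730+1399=2129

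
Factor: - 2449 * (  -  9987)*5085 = 124369758855 = 3^3*5^1 * 31^1*79^1*113^1*3329^1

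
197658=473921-276263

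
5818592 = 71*81952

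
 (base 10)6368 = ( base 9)8655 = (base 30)728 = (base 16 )18E0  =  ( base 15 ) 1D48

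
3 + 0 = 3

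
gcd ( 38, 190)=38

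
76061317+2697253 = 78758570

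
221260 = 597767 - 376507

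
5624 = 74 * 76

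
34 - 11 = 23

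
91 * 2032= 184912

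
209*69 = 14421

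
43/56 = 43/56 = 0.77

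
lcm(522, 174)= 522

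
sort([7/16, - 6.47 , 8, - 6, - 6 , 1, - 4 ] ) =[ - 6.47, - 6,-6 , - 4, 7/16 , 1, 8 ]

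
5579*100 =557900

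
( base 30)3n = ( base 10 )113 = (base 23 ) 4L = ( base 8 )161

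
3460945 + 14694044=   18154989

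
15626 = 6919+8707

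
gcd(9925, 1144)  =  1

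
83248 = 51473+31775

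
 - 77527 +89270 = 11743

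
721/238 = 103/34 = 3.03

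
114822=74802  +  40020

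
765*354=270810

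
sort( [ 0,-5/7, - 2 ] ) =[  -  2,- 5/7, 0]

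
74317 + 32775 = 107092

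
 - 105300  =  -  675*156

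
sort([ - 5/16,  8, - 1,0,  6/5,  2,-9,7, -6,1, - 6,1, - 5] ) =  [ - 9 ,  -  6, - 6,-5, - 1,- 5/16,0,  1, 1,6/5, 2,7 , 8]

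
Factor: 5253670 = 2^1* 5^1*89^1* 5903^1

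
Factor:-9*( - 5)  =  45 = 3^2*5^1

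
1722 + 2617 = 4339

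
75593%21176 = 12065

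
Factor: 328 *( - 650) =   -  2^4*5^2*13^1*41^1 =- 213200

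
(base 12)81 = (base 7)166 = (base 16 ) 61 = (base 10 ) 97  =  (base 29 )3A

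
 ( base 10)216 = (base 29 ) 7d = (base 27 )80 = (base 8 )330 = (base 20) AG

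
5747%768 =371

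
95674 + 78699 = 174373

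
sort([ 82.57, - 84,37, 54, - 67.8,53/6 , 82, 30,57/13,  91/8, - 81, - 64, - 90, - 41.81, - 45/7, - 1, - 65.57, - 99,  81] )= [ - 99 , - 90, - 84, -81 ,  -  67.8 , - 65.57, - 64, - 41.81 , - 45/7, - 1, 57/13, 53/6, 91/8,30, 37,54, 81,82,82.57 ]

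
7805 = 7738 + 67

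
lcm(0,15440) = 0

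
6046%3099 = 2947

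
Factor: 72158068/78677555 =2^2 * 5^ ( - 1 )*11^(-1) * 151^1*193^1*619^1 *677^ ( - 1) * 2113^( - 1) 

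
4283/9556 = 4283/9556 = 0.45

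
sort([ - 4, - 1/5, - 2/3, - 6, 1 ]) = [-6, -4, - 2/3, - 1/5, 1 ] 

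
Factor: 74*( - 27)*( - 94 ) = 187812 = 2^2 * 3^3*37^1*47^1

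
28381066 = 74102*383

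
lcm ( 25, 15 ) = 75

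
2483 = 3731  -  1248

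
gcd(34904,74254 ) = 2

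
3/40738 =3/40738 = 0.00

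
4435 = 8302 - 3867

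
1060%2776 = 1060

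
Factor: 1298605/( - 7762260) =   -  23611/141132 = -  2^(-2)*3^( - 1)*7^1*19^(  -  1)*619^( - 1)*3373^1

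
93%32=29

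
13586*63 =855918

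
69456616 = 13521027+55935589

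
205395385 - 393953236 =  - 188557851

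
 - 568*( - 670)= 380560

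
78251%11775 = 7601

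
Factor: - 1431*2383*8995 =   -  3^3 * 5^1*7^1 * 53^1 *257^1*2383^1 = -30673606635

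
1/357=1/357 = 0.00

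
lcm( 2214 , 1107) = 2214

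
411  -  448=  - 37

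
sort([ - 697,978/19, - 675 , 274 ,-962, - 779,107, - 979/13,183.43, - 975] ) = [ - 975 ,- 962, - 779,- 697, - 675, - 979/13 , 978/19 , 107,183.43, 274] 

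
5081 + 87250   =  92331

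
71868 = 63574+8294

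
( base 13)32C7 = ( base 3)100201200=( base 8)15664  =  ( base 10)7092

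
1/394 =1/394  =  0.00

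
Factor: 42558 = 2^1*3^1*41^1*173^1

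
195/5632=195/5632 = 0.03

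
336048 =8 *42006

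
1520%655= 210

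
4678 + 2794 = 7472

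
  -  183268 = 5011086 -5194354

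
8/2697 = 8/2697 = 0.00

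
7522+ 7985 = 15507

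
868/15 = 57 + 13/15 = 57.87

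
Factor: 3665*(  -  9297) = - 3^2*5^1 *733^1*1033^1=- 34073505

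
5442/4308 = 907/718 = 1.26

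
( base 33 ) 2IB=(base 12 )173b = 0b101011011111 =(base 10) 2783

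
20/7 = 20/7 =2.86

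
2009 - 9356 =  - 7347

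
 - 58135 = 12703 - 70838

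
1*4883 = 4883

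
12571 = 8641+3930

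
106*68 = 7208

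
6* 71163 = 426978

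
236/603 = 236/603 = 0.39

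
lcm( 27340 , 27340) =27340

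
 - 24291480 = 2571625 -26863105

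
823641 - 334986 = 488655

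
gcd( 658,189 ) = 7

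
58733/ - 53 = -1109 + 44/53 = - 1108.17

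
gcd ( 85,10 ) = 5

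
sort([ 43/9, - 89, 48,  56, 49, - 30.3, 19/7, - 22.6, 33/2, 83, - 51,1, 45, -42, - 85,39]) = [ - 89,-85, - 51,-42 , -30.3, - 22.6, 1, 19/7,43/9 , 33/2, 39, 45, 48,49,56, 83 ]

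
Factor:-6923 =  - 7^1* 23^1*43^1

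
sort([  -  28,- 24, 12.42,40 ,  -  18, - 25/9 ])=[ - 28,  -  24, - 18, - 25/9, 12.42,40]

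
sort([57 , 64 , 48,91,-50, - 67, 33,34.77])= [  -  67, - 50, 33, 34.77, 48,57, 64,91] 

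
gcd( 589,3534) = 589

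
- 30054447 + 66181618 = 36127171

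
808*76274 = 61629392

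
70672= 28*2524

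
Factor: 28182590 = 2^1*5^1*23^1*122533^1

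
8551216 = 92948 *92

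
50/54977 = 50/54977 =0.00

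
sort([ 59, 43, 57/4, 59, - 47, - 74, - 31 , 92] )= [- 74, - 47, - 31, 57/4,43,59, 59,92]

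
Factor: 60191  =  23^1*2617^1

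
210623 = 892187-681564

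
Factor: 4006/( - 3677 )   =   - 2^1*2003^1*3677^ (-1 ) 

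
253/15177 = 253/15177 =0.02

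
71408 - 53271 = 18137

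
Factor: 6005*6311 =5^1*1201^1*6311^1= 37897555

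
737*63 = 46431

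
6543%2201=2141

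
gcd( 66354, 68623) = 1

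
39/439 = 39/439 = 0.09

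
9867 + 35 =9902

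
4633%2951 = 1682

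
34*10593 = 360162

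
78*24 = 1872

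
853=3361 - 2508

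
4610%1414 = 368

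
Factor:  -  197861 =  - 241^1*821^1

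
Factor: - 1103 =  - 1103^1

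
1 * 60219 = 60219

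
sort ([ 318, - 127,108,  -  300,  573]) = [ -300, - 127,108,318,573 ] 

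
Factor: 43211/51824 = 2^( - 4)*7^1*41^( - 1)*79^( - 1 ) * 6173^1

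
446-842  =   - 396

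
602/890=301/445= 0.68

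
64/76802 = 32/38401 =0.00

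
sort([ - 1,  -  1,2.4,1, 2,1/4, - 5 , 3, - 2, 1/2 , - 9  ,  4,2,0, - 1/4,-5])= [-9,  -  5, - 5,  -  2,  -  1  ,-1,  -  1/4,0 , 1/4,1/2,1,2,2,2.4,3,4 ] 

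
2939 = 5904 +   -  2965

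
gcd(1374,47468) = 2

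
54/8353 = 54/8353  =  0.01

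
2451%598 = 59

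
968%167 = 133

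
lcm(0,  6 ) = 0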